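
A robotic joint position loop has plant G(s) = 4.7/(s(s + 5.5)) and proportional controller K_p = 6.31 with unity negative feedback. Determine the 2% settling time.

The closed-loop denominator s² + 5.5s + 29.66 gives ω_n = √29.66 = 5.446 and ζ = 5.5/(2ω_n) = 0.505.
2% settling time T_s ≈ 4/(ζω_n) = 4/2.75 = 1.45 s.

T_s ≈ 1.45 s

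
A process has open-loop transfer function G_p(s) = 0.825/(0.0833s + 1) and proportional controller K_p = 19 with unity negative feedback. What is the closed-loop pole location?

s = -200.2

Closed loop: T(s) = K_p·G_p/(1+K_p·G_p) = 15.67/(0.0833s + 1 + 15.67), with pole at s = −(1 + 15.67)/0.0833 = −200.2.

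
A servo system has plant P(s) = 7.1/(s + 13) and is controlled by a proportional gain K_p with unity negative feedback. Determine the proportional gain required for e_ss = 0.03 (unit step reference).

Steady-state error for a unit step on this type-0 loop is 1/(1 + K_p·P(0)).
P(0) = 0.5462. Require 1/(1 + K_p·0.5462) = 0.03, so 1 + 0.5462·K_p = 33.33.
K_p = (33.33 − 1)/0.5462 = 59.2.

K_p = 59.2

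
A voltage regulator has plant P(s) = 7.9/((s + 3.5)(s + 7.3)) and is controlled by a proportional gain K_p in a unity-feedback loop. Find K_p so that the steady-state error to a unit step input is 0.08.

K_p = 37.2

The loop is type 0, so e_ss(step) = 1/(1 + K_pos) with K_pos = K_p·P(0).
P(0) = 0.3092. Require 1/(1 + K_p·0.3092) = 0.08, so 1 + 0.3092·K_p = 12.5.
K_p = (12.5 − 1)/0.3092 = 37.2.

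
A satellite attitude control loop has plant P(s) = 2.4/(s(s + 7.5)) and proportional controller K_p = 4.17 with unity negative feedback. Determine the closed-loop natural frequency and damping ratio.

The closed-loop denominator is s(s+7.5) + 4.17·2.4 = s² + 7.5s + 10.01.
So ω_n² = 10.01 ⇒ ω_n = 3.164 rad/s, and ζ = 7.5/(2ω_n) = 1.19.

ω_n = 3.16 rad/s, ζ = 1.19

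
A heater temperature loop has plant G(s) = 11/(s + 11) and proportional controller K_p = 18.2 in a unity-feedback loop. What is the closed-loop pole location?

s = -211.2

Closed-loop transfer function: T(s) = K_p·G(s)/(1 + K_p·G(s)) = 200.2/(s + 11 + 200.2) = 200.2/(s + 211.2).
The closed-loop pole is at s = −211.2.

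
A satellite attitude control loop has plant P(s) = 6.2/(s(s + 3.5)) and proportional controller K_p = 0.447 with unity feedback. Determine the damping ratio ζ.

1 + K_p·P(s) = 0 gives s² + 3.5s + 2.771 = 0.
So ω_n² = 2.771 ⇒ ω_n = 1.665 rad/s, and ζ = 3.5/(2ω_n) = 1.05.

ζ = 1.05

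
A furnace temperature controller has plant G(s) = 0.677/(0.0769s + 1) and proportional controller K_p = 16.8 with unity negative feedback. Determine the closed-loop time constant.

Closed loop: T(s) = K_p·G/(1+K_p·G) = 11.37/(0.0769s + 1 + 11.37), with pole at s = −(1 + 11.37)/0.0769 = −160.9.
Closed-loop time constant τ = 1/160.9 = 0.00621 s.

τ = 0.00621 s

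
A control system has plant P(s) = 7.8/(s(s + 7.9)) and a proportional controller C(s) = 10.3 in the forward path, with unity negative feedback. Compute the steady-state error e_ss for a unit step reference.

The open loop C(s)P(s) has a pole at the origin (type 1), so the static position error constant is infinite and e_ss = 1/(1+∞) = 0.

0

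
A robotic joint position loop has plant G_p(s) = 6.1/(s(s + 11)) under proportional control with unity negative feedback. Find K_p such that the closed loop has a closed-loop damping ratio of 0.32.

K_p = 48.4

Closed-loop characteristic equation: s² + 11s + K_p·6.1 = 0.
So ω_n = √(6.1K_p) and 2ζω_n = 11, giving ζ = 11/(2√(6.1K_p)).
Setting ζ = 0.32: √(6.1K_p) = 11/(2·0.32) = 17.19, so K_p = 295.4/6.1 = 48.4.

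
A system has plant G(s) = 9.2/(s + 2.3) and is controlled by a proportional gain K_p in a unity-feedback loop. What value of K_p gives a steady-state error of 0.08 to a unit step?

K_p = 2.88

Steady-state error for a unit step on this type-0 loop is 1/(1 + K_p·G(0)).
G(0) = 4. Require 1/(1 + K_p·4) = 0.08, so 1 + 4·K_p = 12.5.
K_p = (12.5 − 1)/4 = 2.88.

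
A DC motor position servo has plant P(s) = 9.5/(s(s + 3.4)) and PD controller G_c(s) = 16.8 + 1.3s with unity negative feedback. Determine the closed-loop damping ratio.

Forward path: (16.8 + 1.3s)·9.5/(s(s+3.4)). The closed-loop characteristic equation is s² + (3.4 + 9.5·1.3)s + 9.5·16.8 = 0.
That is s² + 15.75s + 159.6 = 0, so ω_n = 12.63 rad/s and ζ = 15.75/(2·12.63) = 0.6234.

ζ = 0.623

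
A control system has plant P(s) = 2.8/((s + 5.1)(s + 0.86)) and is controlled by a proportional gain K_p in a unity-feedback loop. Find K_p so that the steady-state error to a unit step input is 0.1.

Steady-state error for a unit step on this type-0 loop is 1/(1 + K_p·P(0)).
P(0) = 0.6384. Require 1/(1 + K_p·0.6384) = 0.1, so 1 + 0.6384·K_p = 10.
K_p = (10 − 1)/0.6384 = 14.1.

K_p = 14.1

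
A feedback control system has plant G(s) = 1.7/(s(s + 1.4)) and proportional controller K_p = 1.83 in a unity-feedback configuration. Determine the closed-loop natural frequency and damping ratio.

ω_n = 1.76 rad/s, ζ = 0.397

With unity feedback the closed-loop characteristic equation is s² + 1.4s + 1.83·1.7 = s² + 1.4s + 3.111 = 0.
So ω_n² = 3.111 ⇒ ω_n = 1.764 rad/s, and ζ = 1.4/(2ω_n) = 0.397.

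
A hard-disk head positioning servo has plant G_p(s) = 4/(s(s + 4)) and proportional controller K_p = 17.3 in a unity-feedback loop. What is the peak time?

T_p = 0.389 s

From 1 + K_pG_p(s) = 0: s² + 4s + 69.2 = 0 ⇒ ω_n = 8.319, ζ = 0.2404.
Damped frequency ω_d = ω_n√(1−ζ²) = 8.075 rad/s, so peak time T_p = π/ω_d = 0.389 s.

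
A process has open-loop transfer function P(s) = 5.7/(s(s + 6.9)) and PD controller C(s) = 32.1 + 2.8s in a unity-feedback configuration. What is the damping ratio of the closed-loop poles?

Forward path: (32.1 + 2.8s)·5.7/(s(s+6.9)). The closed-loop characteristic equation is s² + (6.9 + 5.7·2.8)s + 5.7·32.1 = 0.
That is s² + 22.86s + 183 = 0, so ω_n = 13.53 rad/s and ζ = 22.86/(2·13.53) = 0.845.

ζ = 0.845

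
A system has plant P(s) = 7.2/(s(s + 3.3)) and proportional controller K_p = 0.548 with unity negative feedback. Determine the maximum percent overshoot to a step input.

0.921%

From 1 + K_pP(s) = 0: s² + 3.3s + 3.946 = 0 ⇒ ω_n = 1.986, ζ = 0.8307.
%OS = 100·exp(−πζ/√(1−ζ²)) = 100·exp(−π·0.8307/√0.31) = 0.921%.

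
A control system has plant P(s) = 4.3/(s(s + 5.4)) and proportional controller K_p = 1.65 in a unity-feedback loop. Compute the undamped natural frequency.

1 + K_p·P(s) = 0 gives s² + 5.4s + 7.095 = 0.
Matching s² + 2ζω_n s + ω_n²: ω_n = √7.095 = 2.664 rad/s and 2ζω_n = 5.4, so ζ = 5.4/(2·2.664) = 1.01.

ω_n = 2.66 rad/s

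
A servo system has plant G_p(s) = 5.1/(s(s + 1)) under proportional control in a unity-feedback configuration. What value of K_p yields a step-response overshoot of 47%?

From %OS = 100·exp(−πζ/√(1−ζ²)) = 47%, ζ = −ln(0.47)/√(π²+ln²(0.47)) = 0.2337.
Characteristic equation s² + 1s + 5.1K_p = 0 gives ζ = 1/(2√(5.1K_p)).
Setting ζ = 0.2337: √(5.1K_p) = 1/(2·0.2337) = 2.14, so K_p = 4.578/5.1 = 0.898.

K_p = 0.898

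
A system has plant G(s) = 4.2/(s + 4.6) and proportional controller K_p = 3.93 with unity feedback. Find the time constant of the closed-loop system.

Closed-loop transfer function: T(s) = K_p·G(s)/(1 + K_p·G(s)) = 16.51/(s + 4.6 + 16.51) = 16.51/(s + 21.11).
Time constant τ = 1/21.11 = 0.0474 s.

τ = 0.0474 s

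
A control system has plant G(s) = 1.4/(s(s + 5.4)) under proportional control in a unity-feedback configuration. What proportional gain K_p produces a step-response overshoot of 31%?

K_p = 42.7

From %OS = 100·exp(−πζ/√(1−ζ²)) = 31%, ζ = −ln(0.31)/√(π²+ln²(0.31)) = 0.3493.
Characteristic equation s² + 5.4s + 1.4K_p = 0 gives ζ = 5.4/(2√(1.4K_p)).
Setting ζ = 0.3493: √(1.4K_p) = 5.4/(2·0.3493) = 7.729, so K_p = 59.74/1.4 = 42.7.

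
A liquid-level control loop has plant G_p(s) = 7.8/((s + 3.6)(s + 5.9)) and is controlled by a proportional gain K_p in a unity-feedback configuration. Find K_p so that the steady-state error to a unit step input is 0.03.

Steady-state error for a unit step on this type-0 loop is 1/(1 + K_p·G_p(0)).
G_p(0) = 0.3672. Require 1/(1 + K_p·0.3672) = 0.03, so 1 + 0.3672·K_p = 33.33.
K_p = (33.33 − 1)/0.3672 = 88.

K_p = 88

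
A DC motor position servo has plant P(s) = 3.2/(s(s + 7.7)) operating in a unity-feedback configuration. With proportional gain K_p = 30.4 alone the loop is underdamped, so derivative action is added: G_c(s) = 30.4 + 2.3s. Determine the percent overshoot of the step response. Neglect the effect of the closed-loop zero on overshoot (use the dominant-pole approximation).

2.44%

Forward path: (30.4 + 2.3s)·3.2/(s(s+7.7)). The closed-loop characteristic equation is s² + (7.7 + 3.2·2.3)s + 3.2·30.4 = 0.
That is s² + 15.06s + 97.28 = 0, so ω_n = 9.863 rad/s and ζ = 15.06/(2·9.863) = 0.7635.
%OS = 100·exp(−πζ/√(1−ζ²)) = 2.44%.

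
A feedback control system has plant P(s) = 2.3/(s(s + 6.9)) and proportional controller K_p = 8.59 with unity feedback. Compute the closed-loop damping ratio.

ζ = 0.776

With unity feedback the closed-loop characteristic equation is s² + 6.9s + 8.59·2.3 = s² + 6.9s + 19.76 = 0.
Matching s² + 2ζω_n s + ω_n²: ω_n = √19.76 = 4.445 rad/s and 2ζω_n = 6.9, so ζ = 6.9/(2·4.445) = 0.776.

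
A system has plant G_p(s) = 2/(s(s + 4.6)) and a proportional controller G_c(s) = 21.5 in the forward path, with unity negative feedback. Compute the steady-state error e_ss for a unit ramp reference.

The loop has one pole at the origin (type 1). Velocity error constant K_v = lim_{s→0} s·G_c(s)G_p(s) = 21.5·2/4.6 = 9.348.
Steady-state error to a unit ramp: e_ss = 1/K_v = 0.107.

0.107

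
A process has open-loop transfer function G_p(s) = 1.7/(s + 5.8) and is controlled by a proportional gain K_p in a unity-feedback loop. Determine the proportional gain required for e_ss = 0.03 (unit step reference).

K_p = 110

For a type-0 loop with proportional control, e_ss = 1/(1 + K_p·G_p(0)).
G_p(0) = 0.2931. Require 1/(1 + K_p·0.2931) = 0.03, so 1 + 0.2931·K_p = 33.33.
K_p = (33.33 − 1)/0.2931 = 110.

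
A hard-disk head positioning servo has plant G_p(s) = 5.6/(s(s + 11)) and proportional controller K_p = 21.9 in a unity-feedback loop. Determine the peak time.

Closed-loop characteristic equation: s² + 11s + 122.6 = 0, so ω_n = 11.07 rad/s and ζ = 11/(2·11.07) = 0.4966.
Damped frequency ω_d = ω_n√(1−ζ²) = 9.612 rad/s, so peak time T_p = π/ω_d = 0.327 s.

T_p = 0.327 s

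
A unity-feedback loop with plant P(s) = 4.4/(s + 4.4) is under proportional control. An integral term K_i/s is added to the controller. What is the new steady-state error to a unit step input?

0

Adding integral action puts a pole at s = 0 in the forward path, raising the system type to 1; a type-1 loop has zero steady-state error to a step.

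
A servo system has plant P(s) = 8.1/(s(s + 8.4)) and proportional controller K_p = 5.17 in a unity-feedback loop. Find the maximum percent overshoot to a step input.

6.86%

From 1 + K_pP(s) = 0: s² + 8.4s + 41.88 = 0 ⇒ ω_n = 6.471, ζ = 0.649.
%OS = 100·exp(−πζ/√(1−ζ²)) = 100·exp(−π·0.649/√0.5788) = 6.86%.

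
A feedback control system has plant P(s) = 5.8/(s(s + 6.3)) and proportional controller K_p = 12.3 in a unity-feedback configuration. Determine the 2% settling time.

The closed-loop denominator s² + 6.3s + 71.34 gives ω_n = √71.34 = 8.446 and ζ = 6.3/(2ω_n) = 0.3729.
2% settling time T_s ≈ 4/(ζω_n) = 4/3.15 = 1.27 s.

T_s ≈ 1.27 s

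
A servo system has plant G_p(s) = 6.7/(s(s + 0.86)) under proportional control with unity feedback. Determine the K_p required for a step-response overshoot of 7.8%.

From %OS = 100·exp(−πζ/√(1−ζ²)) = 7.8%, ζ = −ln(0.078)/√(π²+ln²(0.078)) = 0.6304.
Characteristic equation s² + 0.86s + 6.7K_p = 0 gives ζ = 0.86/(2√(6.7K_p)).
Setting ζ = 0.6304: √(6.7K_p) = 0.86/(2·0.6304) = 0.6821, so K_p = 0.4653/6.7 = 0.0694.

K_p = 0.0694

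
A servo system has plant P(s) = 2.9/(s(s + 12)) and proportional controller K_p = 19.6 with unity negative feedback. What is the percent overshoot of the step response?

1.61%

The closed-loop denominator s² + 12s + 56.84 gives ω_n = √56.84 = 7.539 and ζ = 12/(2ω_n) = 0.7958.
%OS = 100·exp(−πζ/√(1−ζ²)) = 100·exp(−π·0.7958/√0.3666) = 1.61%.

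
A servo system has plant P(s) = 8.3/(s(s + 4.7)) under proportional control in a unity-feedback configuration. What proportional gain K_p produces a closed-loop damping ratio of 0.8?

K_p = 1.04

Closed-loop characteristic equation: s² + 4.7s + K_p·8.3 = 0.
So ω_n = √(8.3K_p) and 2ζω_n = 4.7, giving ζ = 4.7/(2√(8.3K_p)).
Setting ζ = 0.8: √(8.3K_p) = 4.7/(2·0.8) = 2.938, so K_p = 8.629/8.3 = 1.04.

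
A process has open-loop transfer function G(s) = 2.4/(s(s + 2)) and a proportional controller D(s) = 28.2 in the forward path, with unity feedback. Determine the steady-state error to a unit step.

0

The open loop D(s)G(s) has a pole at the origin (type 1), so the static position error constant is infinite and e_ss = 1/(1+∞) = 0.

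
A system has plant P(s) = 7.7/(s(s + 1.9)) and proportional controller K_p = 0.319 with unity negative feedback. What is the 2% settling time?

Closed-loop characteristic equation: s² + 1.9s + 2.456 = 0, so ω_n = 1.567 rad/s and ζ = 1.9/(2·1.567) = 0.6062.
2% settling time T_s ≈ 4/(ζω_n) = 4/0.95 = 4.21 s.

T_s ≈ 4.21 s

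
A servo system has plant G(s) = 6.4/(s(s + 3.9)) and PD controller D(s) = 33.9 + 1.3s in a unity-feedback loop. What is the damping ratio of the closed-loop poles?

ζ = 0.415

Forward path: (33.9 + 1.3s)·6.4/(s(s+3.9)). The closed-loop characteristic equation is s² + (3.9 + 6.4·1.3)s + 6.4·33.9 = 0.
That is s² + 12.22s + 217 = 0, so ω_n = 14.73 rad/s and ζ = 12.22/(2·14.73) = 0.4148.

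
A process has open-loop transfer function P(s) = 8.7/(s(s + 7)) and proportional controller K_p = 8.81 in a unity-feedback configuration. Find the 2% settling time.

T_s ≈ 1.14 s

The closed-loop denominator s² + 7s + 76.65 gives ω_n = √76.65 = 8.755 and ζ = 7/(2ω_n) = 0.3998.
2% settling time T_s ≈ 4/(ζω_n) = 4/3.5 = 1.14 s.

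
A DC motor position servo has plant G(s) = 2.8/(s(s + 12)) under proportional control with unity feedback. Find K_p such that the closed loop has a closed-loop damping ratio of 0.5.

K_p = 51.4

Closed-loop characteristic equation: s² + 12s + K_p·2.8 = 0.
So ω_n = √(2.8K_p) and 2ζω_n = 12, giving ζ = 12/(2√(2.8K_p)).
Setting ζ = 0.5: √(2.8K_p) = 12/(2·0.5) = 12, so K_p = 144/2.8 = 51.4.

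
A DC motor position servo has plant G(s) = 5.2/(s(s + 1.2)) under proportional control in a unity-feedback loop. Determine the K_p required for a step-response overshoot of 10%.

From %OS = 100·exp(−πζ/√(1−ζ²)) = 10%, ζ = −ln(0.1)/√(π²+ln²(0.1)) = 0.5912.
Characteristic equation s² + 1.2s + 5.2K_p = 0 gives ζ = 1.2/(2√(5.2K_p)).
Setting ζ = 0.5912: √(5.2K_p) = 1.2/(2·0.5912) = 1.015, so K_p = 1.03/5.2 = 0.198.

K_p = 0.198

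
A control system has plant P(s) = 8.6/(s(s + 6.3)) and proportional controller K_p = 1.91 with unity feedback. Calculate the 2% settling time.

Closed-loop characteristic equation: s² + 6.3s + 16.43 = 0, so ω_n = 4.053 rad/s and ζ = 6.3/(2·4.053) = 0.7772.
2% settling time T_s ≈ 4/(ζω_n) = 4/3.15 = 1.27 s.

T_s ≈ 1.27 s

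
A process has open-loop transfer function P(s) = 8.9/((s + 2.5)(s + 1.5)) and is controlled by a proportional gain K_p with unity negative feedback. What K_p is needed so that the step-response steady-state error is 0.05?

The loop is type 0, so e_ss(step) = 1/(1 + K_pos) with K_pos = K_p·P(0).
P(0) = 2.373. Require 1/(1 + K_p·2.373) = 0.05, so 1 + 2.373·K_p = 20.
K_p = (20 − 1)/2.373 = 8.01.

K_p = 8.01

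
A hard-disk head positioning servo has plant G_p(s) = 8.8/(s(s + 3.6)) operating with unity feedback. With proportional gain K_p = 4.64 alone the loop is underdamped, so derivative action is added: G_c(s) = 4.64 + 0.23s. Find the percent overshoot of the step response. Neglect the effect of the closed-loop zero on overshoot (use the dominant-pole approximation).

Forward path: (4.64 + 0.23s)·8.8/(s(s+3.6)). The closed-loop characteristic equation is s² + (3.6 + 8.8·0.23)s + 8.8·4.64 = 0.
That is s² + 5.624s + 40.83 = 0, so ω_n = 6.39 rad/s and ζ = 5.624/(2·6.39) = 0.4401.
%OS = 100·exp(−πζ/√(1−ζ²)) = 21.4%.

21.4%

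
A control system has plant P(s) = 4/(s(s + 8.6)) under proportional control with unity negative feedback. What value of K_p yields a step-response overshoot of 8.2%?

K_p = 11.9

From %OS = 100·exp(−πζ/√(1−ζ²)) = 8.2%, ζ = −ln(0.082)/√(π²+ln²(0.082)) = 0.6228.
Characteristic equation s² + 8.6s + 4K_p = 0 gives ζ = 8.6/(2√(4K_p)).
Setting ζ = 0.6228: √(4K_p) = 8.6/(2·0.6228) = 6.904, so K_p = 47.66/4 = 11.9.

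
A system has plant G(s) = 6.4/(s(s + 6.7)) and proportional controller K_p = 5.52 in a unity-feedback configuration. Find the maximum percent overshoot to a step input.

Closed-loop characteristic equation: s² + 6.7s + 35.33 = 0, so ω_n = 5.944 rad/s and ζ = 6.7/(2·5.944) = 0.5636.
%OS = 100·exp(−πζ/√(1−ζ²)) = 100·exp(−π·0.5636/√0.6823) = 11.7%.

11.7%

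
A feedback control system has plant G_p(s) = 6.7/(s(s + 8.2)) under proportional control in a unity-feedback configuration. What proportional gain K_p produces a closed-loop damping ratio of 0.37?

Closed-loop characteristic equation: s² + 8.2s + K_p·6.7 = 0.
So ω_n = √(6.7K_p) and 2ζω_n = 8.2, giving ζ = 8.2/(2√(6.7K_p)).
Setting ζ = 0.37: √(6.7K_p) = 8.2/(2·0.37) = 11.08, so K_p = 122.8/6.7 = 18.3.

K_p = 18.3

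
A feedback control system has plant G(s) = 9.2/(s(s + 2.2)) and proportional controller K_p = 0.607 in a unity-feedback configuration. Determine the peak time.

T_p = 1.5 s

From 1 + K_pG(s) = 0: s² + 2.2s + 5.584 = 0 ⇒ ω_n = 2.363, ζ = 0.4655.
Damped frequency ω_d = ω_n√(1−ζ²) = 2.092 rad/s, so peak time T_p = π/ω_d = 1.5 s.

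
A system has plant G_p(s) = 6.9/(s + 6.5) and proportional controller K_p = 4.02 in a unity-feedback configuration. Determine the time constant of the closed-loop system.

τ = 0.0292 s

Closed-loop transfer function: T(s) = K_p·G_p(s)/(1 + K_p·G_p(s)) = 27.74/(s + 6.5 + 27.74) = 27.74/(s + 34.24).
Time constant τ = 1/34.24 = 0.0292 s.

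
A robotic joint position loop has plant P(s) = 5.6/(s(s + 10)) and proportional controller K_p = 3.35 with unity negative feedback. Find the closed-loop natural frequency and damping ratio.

ω_n = 4.33 rad/s, ζ = 1.15

With unity feedback the closed-loop characteristic equation is s² + 10s + 3.35·5.6 = s² + 10s + 18.76 = 0.
Matching s² + 2ζω_n s + ω_n²: ω_n = √18.76 = 4.331 rad/s and 2ζω_n = 10, so ζ = 10/(2·4.331) = 1.15.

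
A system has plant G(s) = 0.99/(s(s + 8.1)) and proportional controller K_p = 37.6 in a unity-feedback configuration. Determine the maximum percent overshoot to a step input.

6.15%

The closed-loop denominator s² + 8.1s + 37.22 gives ω_n = √37.22 = 6.101 and ζ = 8.1/(2ω_n) = 0.6638.
%OS = 100·exp(−πζ/√(1−ζ²)) = 100·exp(−π·0.6638/√0.5594) = 6.15%.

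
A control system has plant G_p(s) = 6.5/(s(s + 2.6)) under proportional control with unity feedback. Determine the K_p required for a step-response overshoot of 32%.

K_p = 2.24

From %OS = 100·exp(−πζ/√(1−ζ²)) = 32%, ζ = −ln(0.32)/√(π²+ln²(0.32)) = 0.341.
Characteristic equation s² + 2.6s + 6.5K_p = 0 gives ζ = 2.6/(2√(6.5K_p)).
Setting ζ = 0.341: √(6.5K_p) = 2.6/(2·0.341) = 3.813, so K_p = 14.54/6.5 = 2.24.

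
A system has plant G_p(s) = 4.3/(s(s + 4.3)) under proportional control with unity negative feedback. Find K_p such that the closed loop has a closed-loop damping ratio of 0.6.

K_p = 2.99

Closed-loop characteristic equation: s² + 4.3s + K_p·4.3 = 0.
So ω_n = √(4.3K_p) and 2ζω_n = 4.3, giving ζ = 4.3/(2√(4.3K_p)).
Setting ζ = 0.6: √(4.3K_p) = 4.3/(2·0.6) = 3.583, so K_p = 12.84/4.3 = 2.99.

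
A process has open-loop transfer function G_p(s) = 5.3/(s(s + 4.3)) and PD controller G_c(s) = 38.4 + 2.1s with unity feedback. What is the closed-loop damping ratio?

ζ = 0.541

Forward path: (38.4 + 2.1s)·5.3/(s(s+4.3)). The closed-loop characteristic equation is s² + (4.3 + 5.3·2.1)s + 5.3·38.4 = 0.
That is s² + 15.43s + 203.5 = 0, so ω_n = 14.27 rad/s and ζ = 15.43/(2·14.27) = 0.5408.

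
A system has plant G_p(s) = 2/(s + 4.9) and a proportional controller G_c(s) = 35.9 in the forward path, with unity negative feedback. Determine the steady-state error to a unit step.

The loop is type 0. Static position error constant K_pos = G_c(0)·G_p(0) = 35.9·0.4082 = 14.65.
Steady-state error to a unit step: e_ss = 1/(1+K_pos) = 1/15.65 = 0.0639.

0.0639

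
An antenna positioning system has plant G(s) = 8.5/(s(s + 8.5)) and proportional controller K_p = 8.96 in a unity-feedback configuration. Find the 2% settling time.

From 1 + K_pG(s) = 0: s² + 8.5s + 76.16 = 0 ⇒ ω_n = 8.727, ζ = 0.487.
2% settling time T_s ≈ 4/(ζω_n) = 4/4.25 = 0.941 s.

T_s ≈ 0.941 s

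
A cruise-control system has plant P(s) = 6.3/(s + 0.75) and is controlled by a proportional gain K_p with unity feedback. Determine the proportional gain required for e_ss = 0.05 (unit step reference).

K_p = 2.26

Steady-state error for a unit step on this type-0 loop is 1/(1 + K_p·P(0)).
P(0) = 8.4. Require 1/(1 + K_p·8.4) = 0.05, so 1 + 8.4·K_p = 20.
K_p = (20 − 1)/8.4 = 2.26.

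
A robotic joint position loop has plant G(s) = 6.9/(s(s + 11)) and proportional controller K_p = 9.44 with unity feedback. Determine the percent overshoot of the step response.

5.36%

Closed-loop characteristic equation: s² + 11s + 65.14 = 0, so ω_n = 8.071 rad/s and ζ = 11/(2·8.071) = 0.6815.
%OS = 100·exp(−πζ/√(1−ζ²)) = 100·exp(−π·0.6815/√0.5356) = 5.36%.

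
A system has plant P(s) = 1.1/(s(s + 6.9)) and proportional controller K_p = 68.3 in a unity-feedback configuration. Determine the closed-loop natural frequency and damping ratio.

ω_n = 8.67 rad/s, ζ = 0.398

The closed-loop denominator is s(s+6.9) + 68.3·1.1 = s² + 6.9s + 75.13.
So ω_n² = 75.13 ⇒ ω_n = 8.668 rad/s, and ζ = 6.9/(2ω_n) = 0.398.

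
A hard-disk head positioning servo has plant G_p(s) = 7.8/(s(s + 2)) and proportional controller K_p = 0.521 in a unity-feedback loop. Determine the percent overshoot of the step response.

16.6%

From 1 + K_pG_p(s) = 0: s² + 2s + 4.064 = 0 ⇒ ω_n = 2.016, ζ = 0.4961.
%OS = 100·exp(−πζ/√(1−ζ²)) = 100·exp(−π·0.4961/√0.7539) = 16.6%.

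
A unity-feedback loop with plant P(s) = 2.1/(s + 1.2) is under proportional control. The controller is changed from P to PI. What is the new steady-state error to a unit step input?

The integrator makes K_pos = lim_{s→0} C(s)G(s) infinite, so e_ss = 1/(1+K_pos) = 0.

0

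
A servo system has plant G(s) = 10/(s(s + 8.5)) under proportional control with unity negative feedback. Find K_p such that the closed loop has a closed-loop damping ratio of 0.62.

K_p = 4.7

Closed-loop characteristic equation: s² + 8.5s + K_p·10 = 0.
So ω_n = √(10K_p) and 2ζω_n = 8.5, giving ζ = 8.5/(2√(10K_p)).
Setting ζ = 0.62: √(10K_p) = 8.5/(2·0.62) = 6.855, so K_p = 46.99/10 = 4.7.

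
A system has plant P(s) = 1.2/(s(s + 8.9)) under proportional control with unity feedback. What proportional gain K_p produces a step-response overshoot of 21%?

K_p = 83.4

From %OS = 100·exp(−πζ/√(1−ζ²)) = 21%, ζ = −ln(0.21)/√(π²+ln²(0.21)) = 0.4449.
Characteristic equation s² + 8.9s + 1.2K_p = 0 gives ζ = 8.9/(2√(1.2K_p)).
Setting ζ = 0.4449: √(1.2K_p) = 8.9/(2·0.4449) = 10, so K_p = 100/1.2 = 83.4.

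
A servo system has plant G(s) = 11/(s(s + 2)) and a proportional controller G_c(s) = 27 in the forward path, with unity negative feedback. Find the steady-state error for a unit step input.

0

The open loop G_c(s)G(s) has a pole at the origin (type 1), so the static position error constant is infinite and e_ss = 1/(1+∞) = 0.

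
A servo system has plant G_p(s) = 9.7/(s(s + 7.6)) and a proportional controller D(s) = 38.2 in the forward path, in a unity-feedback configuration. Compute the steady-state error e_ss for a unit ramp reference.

0.0205

The loop has one pole at the origin (type 1). Velocity error constant K_v = lim_{s→0} s·D(s)G_p(s) = 38.2·9.7/7.6 = 48.76.
Steady-state error to a unit ramp: e_ss = 1/K_v = 0.0205.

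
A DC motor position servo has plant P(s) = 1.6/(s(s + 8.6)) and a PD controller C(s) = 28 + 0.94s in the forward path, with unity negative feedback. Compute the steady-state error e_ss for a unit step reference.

0

The open loop C(s)P(s) has a pole at the origin (type 1), so the static position error constant is infinite and e_ss = 1/(1+∞) = 0.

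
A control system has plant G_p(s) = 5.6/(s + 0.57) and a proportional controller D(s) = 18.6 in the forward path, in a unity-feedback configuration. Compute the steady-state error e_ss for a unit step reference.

The loop is type 0. Static position error constant K_pos = D(0)·G_p(0) = 18.6·9.825 = 182.7.
Steady-state error to a unit step: e_ss = 1/(1+K_pos) = 1/183.7 = 0.00544.

0.00544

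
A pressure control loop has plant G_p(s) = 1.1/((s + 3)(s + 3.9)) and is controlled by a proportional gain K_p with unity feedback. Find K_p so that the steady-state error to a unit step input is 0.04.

Steady-state error for a unit step on this type-0 loop is 1/(1 + K_p·G_p(0)).
G_p(0) = 0.09402. Require 1/(1 + K_p·0.09402) = 0.04, so 1 + 0.09402·K_p = 25.
K_p = (25 − 1)/0.09402 = 255.

K_p = 255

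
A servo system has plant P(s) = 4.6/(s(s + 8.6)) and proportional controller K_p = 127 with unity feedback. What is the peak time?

T_p = 0.132 s

From 1 + K_pP(s) = 0: s² + 8.6s + 584.2 = 0 ⇒ ω_n = 24.17, ζ = 0.1779.
Damped frequency ω_d = ω_n√(1−ζ²) = 23.78 rad/s, so peak time T_p = π/ω_d = 0.132 s.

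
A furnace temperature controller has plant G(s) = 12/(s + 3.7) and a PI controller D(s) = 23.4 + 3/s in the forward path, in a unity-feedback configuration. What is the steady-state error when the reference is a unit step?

The open loop D(s)G(s) has a pole at the origin (type 1), so the static position error constant is infinite and e_ss = 1/(1+∞) = 0.

0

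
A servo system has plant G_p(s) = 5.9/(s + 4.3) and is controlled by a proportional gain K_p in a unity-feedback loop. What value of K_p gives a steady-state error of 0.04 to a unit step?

K_p = 17.5

For a type-0 loop with proportional control, e_ss = 1/(1 + K_p·G_p(0)).
G_p(0) = 1.372. Require 1/(1 + K_p·1.372) = 0.04, so 1 + 1.372·K_p = 25.
K_p = (25 − 1)/1.372 = 17.5.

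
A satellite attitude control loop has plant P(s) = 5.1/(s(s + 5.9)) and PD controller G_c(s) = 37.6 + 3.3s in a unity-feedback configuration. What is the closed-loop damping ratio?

Forward path: (37.6 + 3.3s)·5.1/(s(s+5.9)). The closed-loop characteristic equation is s² + (5.9 + 5.1·3.3)s + 5.1·37.6 = 0.
That is s² + 22.73s + 191.8 = 0, so ω_n = 13.85 rad/s and ζ = 22.73/(2·13.85) = 0.8207.

ζ = 0.821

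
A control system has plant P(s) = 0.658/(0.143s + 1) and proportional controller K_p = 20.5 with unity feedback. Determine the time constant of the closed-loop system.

Closed loop: T(s) = K_p·P/(1+K_p·P) = 13.49/(0.143s + 1 + 13.49), with pole at s = −(1 + 13.49)/0.143 = −101.3.
Closed-loop time constant τ = 1/101.3 = 0.00987 s.

τ = 0.00987 s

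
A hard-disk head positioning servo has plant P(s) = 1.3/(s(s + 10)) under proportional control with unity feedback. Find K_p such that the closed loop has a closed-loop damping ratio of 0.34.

Closed-loop characteristic equation: s² + 10s + K_p·1.3 = 0.
So ω_n = √(1.3K_p) and 2ζω_n = 10, giving ζ = 10/(2√(1.3K_p)).
Setting ζ = 0.34: √(1.3K_p) = 10/(2·0.34) = 14.71, so K_p = 216.3/1.3 = 166.

K_p = 166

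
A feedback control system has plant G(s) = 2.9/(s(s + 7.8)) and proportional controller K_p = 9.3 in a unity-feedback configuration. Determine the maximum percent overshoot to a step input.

2.81%

Closed-loop characteristic equation: s² + 7.8s + 26.97 = 0, so ω_n = 5.193 rad/s and ζ = 7.8/(2·5.193) = 0.751.
%OS = 100·exp(−πζ/√(1−ζ²)) = 100·exp(−π·0.751/√0.436) = 2.81%.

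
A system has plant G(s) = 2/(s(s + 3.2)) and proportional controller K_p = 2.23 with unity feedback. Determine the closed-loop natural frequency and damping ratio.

With unity feedback the closed-loop characteristic equation is s² + 3.2s + 2.23·2 = s² + 3.2s + 4.46 = 0.
So ω_n² = 4.46 ⇒ ω_n = 2.112 rad/s, and ζ = 3.2/(2ω_n) = 0.758.

ω_n = 2.11 rad/s, ζ = 0.758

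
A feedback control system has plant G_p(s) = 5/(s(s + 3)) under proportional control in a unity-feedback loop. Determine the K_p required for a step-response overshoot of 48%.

From %OS = 100·exp(−πζ/√(1−ζ²)) = 48%, ζ = −ln(0.48)/√(π²+ln²(0.48)) = 0.2275.
Characteristic equation s² + 3s + 5K_p = 0 gives ζ = 3/(2√(5K_p)).
Setting ζ = 0.2275: √(5K_p) = 3/(2·0.2275) = 6.593, so K_p = 43.47/5 = 8.69.

K_p = 8.69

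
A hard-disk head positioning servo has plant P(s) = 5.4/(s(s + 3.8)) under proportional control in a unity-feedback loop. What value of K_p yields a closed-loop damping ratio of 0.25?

K_p = 10.7

Closed-loop characteristic equation: s² + 3.8s + K_p·5.4 = 0.
So ω_n = √(5.4K_p) and 2ζω_n = 3.8, giving ζ = 3.8/(2√(5.4K_p)).
Setting ζ = 0.25: √(5.4K_p) = 3.8/(2·0.25) = 7.6, so K_p = 57.76/5.4 = 10.7.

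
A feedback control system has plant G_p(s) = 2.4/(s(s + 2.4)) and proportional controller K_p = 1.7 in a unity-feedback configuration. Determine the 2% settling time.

The closed-loop denominator s² + 2.4s + 4.08 gives ω_n = √4.08 = 2.02 and ζ = 2.4/(2ω_n) = 0.5941.
2% settling time T_s ≈ 4/(ζω_n) = 4/1.2 = 3.33 s.

T_s ≈ 3.33 s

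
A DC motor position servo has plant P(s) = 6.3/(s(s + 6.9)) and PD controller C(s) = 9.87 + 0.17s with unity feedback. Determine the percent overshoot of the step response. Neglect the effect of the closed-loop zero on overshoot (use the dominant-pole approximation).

Forward path: (9.87 + 0.17s)·6.3/(s(s+6.9)). The closed-loop characteristic equation is s² + (6.9 + 6.3·0.17)s + 6.3·9.87 = 0.
That is s² + 7.971s + 62.18 = 0, so ω_n = 7.885 rad/s and ζ = 7.971/(2·7.885) = 0.5054.
%OS = 100·exp(−πζ/√(1−ζ²)) = 15.9%.

15.9%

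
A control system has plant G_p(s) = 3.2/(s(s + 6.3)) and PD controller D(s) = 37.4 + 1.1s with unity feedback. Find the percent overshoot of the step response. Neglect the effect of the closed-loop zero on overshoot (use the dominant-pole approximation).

Forward path: (37.4 + 1.1s)·3.2/(s(s+6.3)). The closed-loop characteristic equation is s² + (6.3 + 3.2·1.1)s + 3.2·37.4 = 0.
That is s² + 9.82s + 119.7 = 0, so ω_n = 10.94 rad/s and ζ = 9.82/(2·10.94) = 0.4488.
%OS = 100·exp(−πζ/√(1−ζ²)) = 20.6%.

20.6%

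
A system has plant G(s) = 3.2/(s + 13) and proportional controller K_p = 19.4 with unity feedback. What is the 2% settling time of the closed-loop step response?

Closed-loop transfer function: T(s) = K_p·G(s)/(1 + K_p·G(s)) = 62.08/(s + 13 + 62.08) = 62.08/(s + 75.08).
Time constant τ = 1/75.08 = 0.01332 s, so the 2% settling time is about 4τ = 0.0533 s.

T_s ≈ 0.0533 s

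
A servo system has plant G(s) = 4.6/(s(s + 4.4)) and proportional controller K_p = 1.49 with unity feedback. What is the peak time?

T_p = 2.21 s

The closed-loop denominator s² + 4.4s + 6.854 gives ω_n = √6.854 = 2.618 and ζ = 4.4/(2ω_n) = 0.8403.
Damped frequency ω_d = ω_n√(1−ζ²) = 1.419 rad/s, so peak time T_p = π/ω_d = 2.21 s.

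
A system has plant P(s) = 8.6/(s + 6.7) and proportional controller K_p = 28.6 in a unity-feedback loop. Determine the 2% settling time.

T_s ≈ 0.0158 s

Closed-loop transfer function: T(s) = K_p·P(s)/(1 + K_p·P(s)) = 246/(s + 6.7 + 246) = 246/(s + 252.7).
Time constant τ = 1/252.7 = 0.003958 s, so the 2% settling time is about 4τ = 0.0158 s.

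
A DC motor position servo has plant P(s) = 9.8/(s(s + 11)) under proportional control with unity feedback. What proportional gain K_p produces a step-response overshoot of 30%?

K_p = 24.1

From %OS = 100·exp(−πζ/√(1−ζ²)) = 30%, ζ = −ln(0.3)/√(π²+ln²(0.3)) = 0.3579.
Characteristic equation s² + 11s + 9.8K_p = 0 gives ζ = 11/(2√(9.8K_p)).
Setting ζ = 0.3579: √(9.8K_p) = 11/(2·0.3579) = 15.37, so K_p = 236.2/9.8 = 24.1.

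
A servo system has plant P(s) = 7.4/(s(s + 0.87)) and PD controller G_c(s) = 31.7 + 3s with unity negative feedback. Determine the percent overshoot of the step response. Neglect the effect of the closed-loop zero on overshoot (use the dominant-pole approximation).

2.74%

Forward path: (31.7 + 3s)·7.4/(s(s+0.87)). The closed-loop characteristic equation is s² + (0.87 + 7.4·3)s + 7.4·31.7 = 0.
That is s² + 23.07s + 234.6 = 0, so ω_n = 15.32 rad/s and ζ = 23.07/(2·15.32) = 0.7531.
%OS = 100·exp(−πζ/√(1−ζ²)) = 2.74%.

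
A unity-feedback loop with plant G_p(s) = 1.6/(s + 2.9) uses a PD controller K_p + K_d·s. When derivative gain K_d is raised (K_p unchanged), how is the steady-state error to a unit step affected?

unchanged

K_d affects only the transient (the s-coefficient); the DC loop gain, and hence e_ss, depends only on K_p.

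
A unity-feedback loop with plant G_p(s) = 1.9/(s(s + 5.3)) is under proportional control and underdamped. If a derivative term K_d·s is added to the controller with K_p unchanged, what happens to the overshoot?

The derivative term adds K·K_d to the s-coefficient of the characteristic equation, raising 2ζω_n while ω_n is unchanged; ζ increases, so overshoot decreases.

decrease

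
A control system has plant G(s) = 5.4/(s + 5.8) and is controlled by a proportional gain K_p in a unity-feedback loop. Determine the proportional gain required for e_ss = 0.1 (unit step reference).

Steady-state error for a unit step on this type-0 loop is 1/(1 + K_p·G(0)).
G(0) = 0.931. Require 1/(1 + K_p·0.931) = 0.1, so 1 + 0.931·K_p = 10.
K_p = (10 − 1)/0.931 = 9.67.

K_p = 9.67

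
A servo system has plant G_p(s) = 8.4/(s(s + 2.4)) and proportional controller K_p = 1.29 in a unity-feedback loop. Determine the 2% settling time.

Closed-loop characteristic equation: s² + 2.4s + 10.84 = 0, so ω_n = 3.292 rad/s and ζ = 2.4/(2·3.292) = 0.3645.
2% settling time T_s ≈ 4/(ζω_n) = 4/1.2 = 3.33 s.

T_s ≈ 3.33 s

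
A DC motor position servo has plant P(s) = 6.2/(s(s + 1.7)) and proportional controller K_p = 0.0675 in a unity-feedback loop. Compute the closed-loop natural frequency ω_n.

ω_n = 0.647 rad/s

1 + K_p·P(s) = 0 gives s² + 1.7s + 0.4185 = 0.
So ω_n² = 0.4185 ⇒ ω_n = 0.6469 rad/s, and ζ = 1.7/(2ω_n) = 1.31.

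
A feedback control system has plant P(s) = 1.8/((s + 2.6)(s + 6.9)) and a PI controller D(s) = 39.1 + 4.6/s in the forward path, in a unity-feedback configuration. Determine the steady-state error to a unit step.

0

The open loop D(s)P(s) has a pole at the origin (type 1), so the static position error constant is infinite and e_ss = 1/(1+∞) = 0.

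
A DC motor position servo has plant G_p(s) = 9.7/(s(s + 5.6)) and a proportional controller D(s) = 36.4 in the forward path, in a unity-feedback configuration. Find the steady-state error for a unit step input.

0

The open loop D(s)G_p(s) has a pole at the origin (type 1), so the static position error constant is infinite and e_ss = 1/(1+∞) = 0.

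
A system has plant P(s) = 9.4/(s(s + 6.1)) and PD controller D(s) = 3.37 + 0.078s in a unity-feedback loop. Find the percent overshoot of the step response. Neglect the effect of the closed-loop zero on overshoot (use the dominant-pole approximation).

9.07%

Forward path: (3.37 + 0.078s)·9.4/(s(s+6.1)). The closed-loop characteristic equation is s² + (6.1 + 9.4·0.078)s + 9.4·3.37 = 0.
That is s² + 6.833s + 31.68 = 0, so ω_n = 5.628 rad/s and ζ = 6.833/(2·5.628) = 0.607.
%OS = 100·exp(−πζ/√(1−ζ²)) = 9.07%.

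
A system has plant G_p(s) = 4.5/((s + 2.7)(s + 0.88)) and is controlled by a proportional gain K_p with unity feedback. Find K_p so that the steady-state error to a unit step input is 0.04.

K_p = 12.7

For a type-0 loop with proportional control, e_ss = 1/(1 + K_p·G_p(0)).
G_p(0) = 1.894. Require 1/(1 + K_p·1.894) = 0.04, so 1 + 1.894·K_p = 25.
K_p = (25 − 1)/1.894 = 12.7.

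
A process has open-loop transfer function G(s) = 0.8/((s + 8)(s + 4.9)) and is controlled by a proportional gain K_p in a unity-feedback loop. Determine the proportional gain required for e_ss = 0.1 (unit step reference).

K_p = 441

Steady-state error for a unit step on this type-0 loop is 1/(1 + K_p·G(0)).
G(0) = 0.02041. Require 1/(1 + K_p·0.02041) = 0.1, so 1 + 0.02041·K_p = 10.
K_p = (10 − 1)/0.02041 = 441.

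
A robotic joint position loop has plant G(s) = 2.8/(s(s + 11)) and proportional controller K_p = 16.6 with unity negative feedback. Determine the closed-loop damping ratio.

The closed-loop denominator is s(s+11) + 16.6·2.8 = s² + 11s + 46.48.
So ω_n² = 46.48 ⇒ ω_n = 6.818 rad/s, and ζ = 11/(2ω_n) = 0.807.

ζ = 0.807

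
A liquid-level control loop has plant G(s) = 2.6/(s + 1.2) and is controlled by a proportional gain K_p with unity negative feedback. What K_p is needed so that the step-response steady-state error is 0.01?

Steady-state error for a unit step on this type-0 loop is 1/(1 + K_p·G(0)).
G(0) = 2.167. Require 1/(1 + K_p·2.167) = 0.01, so 1 + 2.167·K_p = 100.
K_p = (100 − 1)/2.167 = 45.7.

K_p = 45.7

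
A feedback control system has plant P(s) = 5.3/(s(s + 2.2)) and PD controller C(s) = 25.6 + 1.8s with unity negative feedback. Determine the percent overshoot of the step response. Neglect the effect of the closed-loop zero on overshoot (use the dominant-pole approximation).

16%

Forward path: (25.6 + 1.8s)·5.3/(s(s+2.2)). The closed-loop characteristic equation is s² + (2.2 + 5.3·1.8)s + 5.3·25.6 = 0.
That is s² + 11.74s + 135.7 = 0, so ω_n = 11.65 rad/s and ζ = 11.74/(2·11.65) = 0.5039.
%OS = 100·exp(−πζ/√(1−ζ²)) = 16%.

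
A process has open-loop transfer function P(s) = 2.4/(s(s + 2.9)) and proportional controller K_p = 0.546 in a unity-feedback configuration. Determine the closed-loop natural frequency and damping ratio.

1 + K_p·P(s) = 0 gives s² + 2.9s + 1.31 = 0.
Matching s² + 2ζω_n s + ω_n²: ω_n = √1.31 = 1.145 rad/s and 2ζω_n = 2.9, so ζ = 2.9/(2·1.145) = 1.27.

ω_n = 1.14 rad/s, ζ = 1.27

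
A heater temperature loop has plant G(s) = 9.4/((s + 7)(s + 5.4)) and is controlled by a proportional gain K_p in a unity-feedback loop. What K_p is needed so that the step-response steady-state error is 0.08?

For a type-0 loop with proportional control, e_ss = 1/(1 + K_p·G(0)).
G(0) = 0.2487. Require 1/(1 + K_p·0.2487) = 0.08, so 1 + 0.2487·K_p = 12.5.
K_p = (12.5 − 1)/0.2487 = 46.2.

K_p = 46.2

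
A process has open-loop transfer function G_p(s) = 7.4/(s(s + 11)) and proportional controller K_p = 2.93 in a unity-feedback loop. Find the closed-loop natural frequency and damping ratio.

The closed-loop denominator is s(s+11) + 2.93·7.4 = s² + 11s + 21.68.
Matching s² + 2ζω_n s + ω_n²: ω_n = √21.68 = 4.656 rad/s and 2ζω_n = 11, so ζ = 11/(2·4.656) = 1.18.

ω_n = 4.66 rad/s, ζ = 1.18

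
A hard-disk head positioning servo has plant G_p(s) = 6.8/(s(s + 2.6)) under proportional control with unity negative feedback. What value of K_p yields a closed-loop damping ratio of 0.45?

Closed-loop characteristic equation: s² + 2.6s + K_p·6.8 = 0.
So ω_n = √(6.8K_p) and 2ζω_n = 2.6, giving ζ = 2.6/(2√(6.8K_p)).
Setting ζ = 0.45: √(6.8K_p) = 2.6/(2·0.45) = 2.889, so K_p = 8.346/6.8 = 1.23.

K_p = 1.23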